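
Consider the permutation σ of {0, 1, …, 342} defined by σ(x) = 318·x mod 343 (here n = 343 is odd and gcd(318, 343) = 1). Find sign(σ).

Orbit of 115 under x↦318x: [115, 212, 188, 102, 194, 295, 171]… (length divides ord_343(318)).
Cycle type of π: 294 + 42 + 6 + 1; total 4 cycles.
4 cycles on 343: each ℓ→(−1)^(ℓ−1), product (−1)^339 = -1.
Via Zolotarev, sign(π_{318}) = (318|343) = -1.

-1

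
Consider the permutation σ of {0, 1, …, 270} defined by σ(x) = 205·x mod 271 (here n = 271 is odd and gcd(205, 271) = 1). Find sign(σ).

Trace 72: π^k(72) = [72, 126, 85, 81, 74, 265, 125] for k=0..6.
Decompose π into cycles: lengths [135, 135, 1] (3 cycles, including the fixed point 0).
271 − 3 = 268 transpositions; sign(π) = (−1)^268 = +1.
Via Zolotarev, sign(π_{205}) = (205|271) = +1.

+1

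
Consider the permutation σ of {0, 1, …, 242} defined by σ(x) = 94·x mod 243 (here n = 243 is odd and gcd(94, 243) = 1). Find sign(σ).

Orbit of 130 under x↦94x: [130, 70, 19, 85, 214, 190, 121]… (length divides ord_243(94)).
Decompose π into cycles: lengths [81, 81, 27, 27, 9, 9, 3, 3, 1, 1, 1] (11 cycles, including the fixed point 0).
sign(π) = (−1)^{n − #cycles} = (−1)^{243−11} = (−1)^232 = +1.

+1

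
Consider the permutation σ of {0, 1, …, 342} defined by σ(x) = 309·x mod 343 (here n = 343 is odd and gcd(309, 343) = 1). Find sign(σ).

Orbit of 274 under x↦309x: [274, 288, 155, 218, 134, 246, 211]… (length divides ord_343(309)).
Cycle lengths of π_309 on ℤ/343ℤ: [49, 49, 49, 49, 49, 49, 7, 7, 7, 7, 7, 7, 1, 1, 1, 1, 1, 1, 1]; 19 cycles in total.
n − c = 343 − 19 = 324; sign = (−1)^324 = +1.
Via Zolotarev, sign(π_{309}) = (309|343) = +1.

+1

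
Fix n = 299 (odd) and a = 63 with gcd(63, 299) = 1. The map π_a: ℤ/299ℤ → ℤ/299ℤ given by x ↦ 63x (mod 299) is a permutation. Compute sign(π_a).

Trace 238: π^k(238) = [238, 44, 81, 20, 64, 145, 165] for k=0..6.
Decompose π into cycles: lengths [132, 132, 22, 12, 1] (5 cycles, including the fixed point 0).
Σ(ℓ_i−1) = 299−5 = 294; sign = (−1)^294 = +1.

+1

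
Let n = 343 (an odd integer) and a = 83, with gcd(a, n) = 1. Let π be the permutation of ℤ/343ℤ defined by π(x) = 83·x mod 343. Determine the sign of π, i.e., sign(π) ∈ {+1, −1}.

Orbit of 155 under x↦83x: [155, 174, 36, 244, 15, 216, 92]… (length divides ord_343(83)).
π_83 has 10 disjoint cycles with lengths [98, 98, 98, 14, 14, 14, 2, 2, 2, 1] on {0,…,342}.
sign(π) = (−1)^{n − #cycles} = (−1)^{343−10} = (−1)^333 = -1.
(83|343)_J = -1 (Zolotarev's lemma cross-check).

-1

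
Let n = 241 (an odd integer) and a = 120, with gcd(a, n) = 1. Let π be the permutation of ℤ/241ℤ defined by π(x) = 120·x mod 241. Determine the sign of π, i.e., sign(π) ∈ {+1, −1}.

+1

Start at x=15: 15 → 113 → 64 → 209 → 16 → 233 → 4 → … (one orbit).
Cycle lengths of π_120 on ℤ/241ℤ: [24, 24, 24, 24, 24, 24, 24, 24, 24, 24, 1]; 11 cycles in total.
241 − 11 = 230 transpositions; sign(π) = (−1)^230 = +1.
Check: (120/241) = +1 by Zolotarev.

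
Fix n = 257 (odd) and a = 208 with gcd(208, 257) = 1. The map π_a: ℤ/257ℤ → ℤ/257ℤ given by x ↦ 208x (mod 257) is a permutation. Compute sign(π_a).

+1

Trace 29: π^k(29) = [29, 121, 239, 111, 215, 2, 159] for k=0..6.
Cycle type of π: 128×2 + 1; total 3 cycles.
3 cycles on 257: each ℓ→(−1)^(ℓ−1), product (−1)^254 = +1.
Zolotarev: (208|257) = +1, matching the cycle-count sign.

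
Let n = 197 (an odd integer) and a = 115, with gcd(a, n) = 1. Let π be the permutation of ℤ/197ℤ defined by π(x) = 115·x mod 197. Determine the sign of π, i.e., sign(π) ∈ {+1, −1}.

-1

Start at x=7: 7 → 17 → 182 → 48 → 4 → 66 → 104 → … (one orbit).
π_115 has 2 disjoint cycles with lengths [196, 1] on {0,…,196}.
2 cycles on 197: each ℓ→(−1)^(ℓ−1), product (−1)^195 = -1.
(115|197)_J = -1 (Zolotarev's lemma cross-check).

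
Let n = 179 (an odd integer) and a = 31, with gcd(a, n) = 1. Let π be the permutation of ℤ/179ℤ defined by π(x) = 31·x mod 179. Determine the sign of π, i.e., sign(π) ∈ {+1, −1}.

Orbit of 155 under x↦31x: [155, 151, 27, 121, 171, 110, 9]… (length divides ord_179(31)).
Cycle type of π: 89×2 + 1; total 3 cycles.
179 − 3 = 176 transpositions; sign(π) = (−1)^176 = +1.

+1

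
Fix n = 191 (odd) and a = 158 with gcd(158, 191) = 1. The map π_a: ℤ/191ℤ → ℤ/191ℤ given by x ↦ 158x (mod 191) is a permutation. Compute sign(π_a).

Trace 162: π^k(162) = [162, 2, 125, 77, 133, 4, 59] for k=0..6.
Cycle type of π: 95×2 + 1; total 3 cycles.
191 − 3 = 188 transpositions; sign(π) = (−1)^188 = +1.
Check: (158/191) = +1 by Zolotarev.

+1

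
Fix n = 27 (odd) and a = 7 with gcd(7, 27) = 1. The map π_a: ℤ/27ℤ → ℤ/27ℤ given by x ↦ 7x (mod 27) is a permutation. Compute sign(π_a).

Start at x=16: 16 → 4 → 1 → 7 → 22 → 19 → 25 → … (one orbit).
Cycle lengths of π_7 on ℤ/27ℤ: [9, 9, 3, 3, 1, 1, 1]; 7 cycles in total.
n − c = 27 − 7 = 20; sign = (−1)^20 = +1.
Zolotarev: (7|27) = +1, matching the cycle-count sign.

+1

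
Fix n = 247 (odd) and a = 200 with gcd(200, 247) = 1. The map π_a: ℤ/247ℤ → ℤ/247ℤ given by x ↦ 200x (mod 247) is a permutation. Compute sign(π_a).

Orbit of 60 under x↦200x: [60, 144, 148, 207, 151, 66, 109]… (length divides ord_247(200)).
11 cycles of lengths [36, 36, 36, 36, 36, 36, 18, 4, 4, 4, 1].
sign(π) = (−1)^{n − #cycles} = (−1)^{247−11} = (−1)^236 = +1.
Via Zolotarev, sign(π_{200}) = (200|247) = +1.

+1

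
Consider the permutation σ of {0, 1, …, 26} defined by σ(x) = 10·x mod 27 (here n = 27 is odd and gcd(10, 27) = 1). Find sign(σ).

+1

Start at x=19: 19 → 1 → 10 → 19 (one orbit).
The orbit structure of x ↦ 10x mod 27: 15 orbits of sizes [3, 3, 3, 3, 3, 3, 1, 1, 1, 1, 1, 1, 1, 1, 1].
27 − 15 = 12 transpositions; sign(π) = (−1)^12 = +1.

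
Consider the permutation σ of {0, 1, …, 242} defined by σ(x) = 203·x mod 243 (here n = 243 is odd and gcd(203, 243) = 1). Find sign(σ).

-1

Orbit of 34 under x↦203x: [34, 98, 211, 65, 73, 239, 160]… (length divides ord_243(203)).
Cycle type of π: 162 + 54 + 18 + 6 + 2 + 1; total 6 cycles.
243 − 6 = 237 transpositions; sign(π) = (−1)^237 = -1.
The Jacobi symbol (203|243) = -1 (Zolotarev) agrees.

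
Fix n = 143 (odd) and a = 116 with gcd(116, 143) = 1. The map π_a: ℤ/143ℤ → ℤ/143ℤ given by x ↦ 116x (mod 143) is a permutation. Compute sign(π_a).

-1

Start at x=1: 1 → 116 → 14 → 51 → 53 → 142 → 27 → … (one orbit).
20 cycles of lengths [10, 10, 10, 10, 10, 10, 10, 10, 10, 10, 10, 10, 10, 2, 2, 2, 2, 2, 2, 1].
Σ(ℓ_i−1) = 143−20 = 123; sign = (−1)^123 = -1.
The Jacobi symbol (116|143) = -1 (Zolotarev) agrees.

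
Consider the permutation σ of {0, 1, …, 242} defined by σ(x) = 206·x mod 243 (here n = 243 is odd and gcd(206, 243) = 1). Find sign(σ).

-1

Orbit of 71 under x↦206x: [71, 46, 242, 37, 89, 109, 98]… (length divides ord_243(206)).
The orbit structure of x ↦ 206x mod 243: 14 orbits of sizes [54, 54, 54, 18, 18, 18, 6, 6, 6, 2, 2, 2, 2, 1].
sign(π) = (−1)^{n − #cycles} = (−1)^{243−14} = (−1)^229 = -1.
Via Zolotarev, sign(π_{206}) = (206|243) = -1.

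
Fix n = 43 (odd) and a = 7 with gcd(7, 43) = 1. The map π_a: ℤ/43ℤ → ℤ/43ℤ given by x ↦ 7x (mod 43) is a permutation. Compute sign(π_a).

-1

Trace 7: π^k(7) = [7, 6, 42, 36, 37, 1] for k=0..5.
π_7 has 8 disjoint cycles with lengths [6, 6, 6, 6, 6, 6, 6, 1] on {0,…,42}.
43 − 8 = 35 transpositions; sign(π) = (−1)^35 = -1.
The Jacobi symbol (7|43) = -1 (Zolotarev) agrees.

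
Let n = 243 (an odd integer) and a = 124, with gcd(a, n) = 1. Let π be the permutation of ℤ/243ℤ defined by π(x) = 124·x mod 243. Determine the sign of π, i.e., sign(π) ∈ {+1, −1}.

+1

Trace 88: π^k(88) = [88, 220, 64, 160, 157, 28, 70] for k=0..6.
π_124 has 11 disjoint cycles with lengths [81, 81, 27, 27, 9, 9, 3, 3, 1, 1, 1] on {0,…,242}.
243 − 11 = 232 transpositions; sign(π) = (−1)^232 = +1.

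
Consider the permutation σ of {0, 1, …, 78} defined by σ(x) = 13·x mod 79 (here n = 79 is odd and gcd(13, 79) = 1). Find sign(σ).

+1

Orbit of 2 under x↦13x: [2, 26, 22, 49, 5, 65, 55]… (length divides ord_79(13)).
Cycle lengths of π_13 on ℤ/79ℤ: [39, 39, 1]; 3 cycles in total.
n − c = 79 − 3 = 76; sign = (−1)^76 = +1.
(13|79)_J = +1 (Zolotarev's lemma cross-check).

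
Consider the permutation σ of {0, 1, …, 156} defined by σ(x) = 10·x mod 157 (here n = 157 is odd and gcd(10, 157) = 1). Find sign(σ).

+1

Orbit of 127 under x↦10x: [127, 14, 140, 144, 27, 113, 31]… (length divides ord_157(10)).
Decompose π into cycles: lengths [78, 78, 1] (3 cycles, including the fixed point 0).
Σ(ℓ_i−1) = 157−3 = 154; sign = (−1)^154 = +1.
The Jacobi symbol (10|157) = +1 (Zolotarev) agrees.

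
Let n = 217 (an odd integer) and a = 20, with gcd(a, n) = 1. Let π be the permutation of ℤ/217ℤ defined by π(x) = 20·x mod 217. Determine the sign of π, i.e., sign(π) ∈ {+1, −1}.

-1

Trace 71: π^k(71) = [71, 118, 190, 111, 50, 132, 36] for k=0..6.
The orbit structure of x ↦ 20x mod 217: 12 orbits of sizes [30, 30, 30, 30, 30, 30, 15, 15, 2, 2, 2, 1].
With 12 cycles on 217 points, sign = (−1)^{217−12} = -1.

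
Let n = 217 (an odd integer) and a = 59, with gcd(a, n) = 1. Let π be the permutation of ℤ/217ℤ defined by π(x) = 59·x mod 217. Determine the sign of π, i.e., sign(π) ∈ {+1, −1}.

-1

Start at x=202: 202 → 200 → 82 → 64 → 87 → 142 → 132 → … (one orbit).
10 cycles of lengths [30, 30, 30, 30, 30, 30, 15, 15, 6, 1].
With 10 cycles on 217 points, sign = (−1)^{217−10} = -1.
The Jacobi symbol (59|217) = -1 (Zolotarev) agrees.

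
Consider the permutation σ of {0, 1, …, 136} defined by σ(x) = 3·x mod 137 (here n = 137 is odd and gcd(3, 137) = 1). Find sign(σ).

-1

Orbit of 85 under x↦3x: [85, 118, 80, 103, 35, 105, 41]… (length divides ord_137(3)).
Cycle type of π: 136 + 1; total 2 cycles.
With 2 cycles on 137 points, sign = (−1)^{137−2} = -1.
Check: (3/137) = -1 by Zolotarev.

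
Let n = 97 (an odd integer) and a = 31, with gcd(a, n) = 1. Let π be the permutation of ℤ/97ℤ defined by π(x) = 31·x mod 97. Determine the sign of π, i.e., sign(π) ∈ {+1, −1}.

+1

Start at x=4: 4 → 27 → 61 → 48 → 33 → 53 → 91 → … (one orbit).
Decompose π into cycles: lengths [48, 48, 1] (3 cycles, including the fixed point 0).
3 cycles on 97: each ℓ→(−1)^(ℓ−1), product (−1)^94 = +1.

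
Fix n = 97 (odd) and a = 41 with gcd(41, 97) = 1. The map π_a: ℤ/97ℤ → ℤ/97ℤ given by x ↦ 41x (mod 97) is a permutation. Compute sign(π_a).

-1

Start at x=22: 22 → 29 → 25 → 55 → 24 → 14 → 89 → … (one orbit).
Cycle type of π: 96 + 1; total 2 cycles.
97 − 2 = 95 transpositions; sign(π) = (−1)^95 = -1.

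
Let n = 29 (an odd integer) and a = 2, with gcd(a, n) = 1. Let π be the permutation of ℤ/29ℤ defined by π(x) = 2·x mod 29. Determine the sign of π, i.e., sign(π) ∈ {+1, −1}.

Trace 20: π^k(20) = [20, 11, 22, 15, 1, 2, 4] for k=0..6.
Cycle lengths of π_2 on ℤ/29ℤ: [28, 1]; 2 cycles in total.
29 − 2 = 27 transpositions; sign(π) = (−1)^27 = -1.
(2|29)_J = -1 (Zolotarev's lemma cross-check).

-1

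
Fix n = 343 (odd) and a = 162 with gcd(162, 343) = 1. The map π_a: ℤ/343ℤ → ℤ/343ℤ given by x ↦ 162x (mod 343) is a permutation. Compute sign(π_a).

Start at x=50: 50 → 211 → 225 → 92 → 155 → 71 → 183 → … (one orbit).
The orbit structure of x ↦ 162x mod 343: 19 orbits of sizes [49, 49, 49, 49, 49, 49, 7, 7, 7, 7, 7, 7, 1, 1, 1, 1, 1, 1, 1].
343 − 19 = 324 transpositions; sign(π) = (−1)^324 = +1.
The Jacobi symbol (162|343) = +1 (Zolotarev) agrees.

+1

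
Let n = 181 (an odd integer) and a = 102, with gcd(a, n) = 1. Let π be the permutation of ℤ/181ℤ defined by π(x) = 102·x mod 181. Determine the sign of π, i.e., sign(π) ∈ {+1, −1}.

Orbit of 42 under x↦102x: [42, 121, 34, 29, 62, 170, 145]… (length divides ord_181(102)).
π_102 has 5 disjoint cycles with lengths [45, 45, 45, 45, 1] on {0,…,180}.
181 − 5 = 176 transpositions; sign(π) = (−1)^176 = +1.

+1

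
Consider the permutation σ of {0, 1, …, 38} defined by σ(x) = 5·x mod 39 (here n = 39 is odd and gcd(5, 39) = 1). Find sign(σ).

+1

Trace 8: π^k(8) = [8, 1, 5, 25] for k=0..3.
The orbit structure of x ↦ 5x mod 39: 11 orbits of sizes [4, 4, 4, 4, 4, 4, 4, 4, 4, 2, 1].
sign(π) = (−1)^{n − #cycles} = (−1)^{39−11} = (−1)^28 = +1.
The Jacobi symbol (5|39) = +1 (Zolotarev) agrees.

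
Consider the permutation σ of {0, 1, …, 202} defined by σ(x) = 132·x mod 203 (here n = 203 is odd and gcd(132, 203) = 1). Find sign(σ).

-1

Start at x=111: 111 → 36 → 83 → 197 → 20 → 1 → 132 → … (one orbit).
Cycle lengths of π_132 on ℤ/203ℤ: [14, 14, 14, 14, 14, 14, 14, 14, 14, 14, 14, 14, 7, 7, 7, 7, 2, 2, 2, 1]; 20 cycles in total.
20 cycles on 203: each ℓ→(−1)^(ℓ−1), product (−1)^183 = -1.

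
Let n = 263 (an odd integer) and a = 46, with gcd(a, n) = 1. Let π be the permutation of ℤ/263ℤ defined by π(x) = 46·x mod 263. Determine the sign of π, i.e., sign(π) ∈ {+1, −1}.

Trace 86: π^k(86) = [86, 11, 243, 132, 23, 6, 13] for k=0..6.
3 cycles of lengths [131, 131, 1].
263 − 3 = 260 transpositions; sign(π) = (−1)^260 = +1.
Via Zolotarev, sign(π_{46}) = (46|263) = +1.

+1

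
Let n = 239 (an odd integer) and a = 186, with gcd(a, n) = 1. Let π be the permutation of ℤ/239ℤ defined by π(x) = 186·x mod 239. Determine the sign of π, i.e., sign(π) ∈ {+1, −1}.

+1

Start at x=218: 218 → 157 → 44 → 58 → 33 → 163 → 204 → … (one orbit).
Decompose π into cycles: lengths [119, 119, 1] (3 cycles, including the fixed point 0).
3 cycles on 239: each ℓ→(−1)^(ℓ−1), product (−1)^236 = +1.
Zolotarev: (186|239) = +1, matching the cycle-count sign.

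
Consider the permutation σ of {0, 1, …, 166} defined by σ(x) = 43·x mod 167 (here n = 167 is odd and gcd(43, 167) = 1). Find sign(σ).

Trace 59: π^k(59) = [59, 32, 40, 50, 146, 99, 82] for k=0..6.
Cycle type of π: 166 + 1; total 2 cycles.
167 − 2 = 165 transpositions; sign(π) = (−1)^165 = -1.

-1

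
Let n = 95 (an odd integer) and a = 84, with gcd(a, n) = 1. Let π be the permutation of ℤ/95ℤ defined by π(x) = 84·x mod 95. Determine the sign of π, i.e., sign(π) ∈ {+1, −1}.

Start at x=11: 11 → 69 → 1 → 84 → 26 → 94 → 11 (one orbit).
The orbit structure of x ↦ 84x mod 95: 18 orbits of sizes [6, 6, 6, 6, 6, 6, 6, 6, 6, 6, 6, 6, 6, 6, 6, 2, 2, 1].
Σ(ℓ_i−1) = 95−18 = 77; sign = (−1)^77 = -1.

-1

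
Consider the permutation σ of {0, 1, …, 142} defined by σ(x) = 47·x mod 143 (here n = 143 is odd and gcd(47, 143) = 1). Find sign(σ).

Trace 47: π^k(47) = [47, 64, 5, 92, 34, 25, 31] for k=0..6.
Decompose π into cycles: lengths [20, 20, 20, 20, 20, 20, 5, 5, 4, 4, 4, 1] (12 cycles, including the fixed point 0).
143 − 12 = 131 transpositions; sign(π) = (−1)^131 = -1.
Zolotarev: (47|143) = -1, matching the cycle-count sign.

-1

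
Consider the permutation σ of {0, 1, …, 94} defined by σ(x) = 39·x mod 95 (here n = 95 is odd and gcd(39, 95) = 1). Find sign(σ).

Orbit of 1 under x↦39x: [1, 39]… (length divides ord_95(39)).
π_39 has 57 disjoint cycles with lengths [2, 2, 2, 2, 2, 2, 2, 2, 2, 2, 2, 2, 2, 2, 2, 2, 2, 2, 2, 2, 2, 2, 2, 2, 2, 2, 2, 2, 2, 2, 2, 2, 2, 2, 2, 2, 2, 2, 1, 1, 1, 1, 1, 1, 1, 1, 1, 1, 1, 1, 1, 1, 1, 1, 1, 1, 1] on {0,…,94}.
95 − 57 = 38 transpositions; sign(π) = (−1)^38 = +1.

+1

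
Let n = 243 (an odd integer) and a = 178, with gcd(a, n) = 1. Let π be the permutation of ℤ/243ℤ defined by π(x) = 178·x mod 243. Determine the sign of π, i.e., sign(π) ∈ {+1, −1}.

+1

Trace 217: π^k(217) = [217, 232, 229, 181, 142, 4, 226] for k=0..6.
Cycle lengths of π_178 on ℤ/243ℤ: [81, 81, 27, 27, 9, 9, 3, 3, 1, 1, 1]; 11 cycles in total.
11 cycles on 243: each ℓ→(−1)^(ℓ−1), product (−1)^232 = +1.
Via Zolotarev, sign(π_{178}) = (178|243) = +1.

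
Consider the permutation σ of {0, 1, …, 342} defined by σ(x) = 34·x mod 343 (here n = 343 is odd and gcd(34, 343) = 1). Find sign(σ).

-1

Start at x=169: 169 → 258 → 197 → 181 → 323 → 6 → 204 → … (one orbit).
The orbit structure of x ↦ 34x mod 343: 10 orbits of sizes [98, 98, 98, 14, 14, 14, 2, 2, 2, 1].
sign(π) = (−1)^{n − #cycles} = (−1)^{343−10} = (−1)^333 = -1.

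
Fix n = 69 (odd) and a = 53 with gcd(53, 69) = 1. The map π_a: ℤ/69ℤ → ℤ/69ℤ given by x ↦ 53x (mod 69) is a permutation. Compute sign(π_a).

+1

Start at x=49: 49 → 44 → 55 → 17 → 4 → 5 → 58 → … (one orbit).
5 cycles of lengths [22, 22, 22, 2, 1].
69 − 5 = 64 transpositions; sign(π) = (−1)^64 = +1.
Check: (53/69) = +1 by Zolotarev.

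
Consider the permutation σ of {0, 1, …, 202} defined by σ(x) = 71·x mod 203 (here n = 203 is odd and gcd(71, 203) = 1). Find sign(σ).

+1

Orbit of 183 under x↦71x: [183, 1, 71, 169, 22, 141, 64]… (length divides ord_203(71)).
The orbit structure of x ↦ 71x mod 203: 21 orbits of sizes [14, 14, 14, 14, 14, 14, 14, 14, 14, 14, 14, 14, 14, 14, 1, 1, 1, 1, 1, 1, 1].
n − c = 203 − 21 = 182; sign = (−1)^182 = +1.
Check: (71/203) = +1 by Zolotarev.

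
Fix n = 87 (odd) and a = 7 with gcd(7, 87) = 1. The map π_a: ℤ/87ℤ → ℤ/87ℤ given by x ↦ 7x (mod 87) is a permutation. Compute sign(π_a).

+1

Trace 25: π^k(25) = [25, 1, 7, 49, 82, 52, 16] for k=0..6.
π_7 has 15 disjoint cycles with lengths [7, 7, 7, 7, 7, 7, 7, 7, 7, 7, 7, 7, 1, 1, 1] on {0,…,86}.
With 15 cycles on 87 points, sign = (−1)^{87−15} = +1.
Zolotarev: (7|87) = +1, matching the cycle-count sign.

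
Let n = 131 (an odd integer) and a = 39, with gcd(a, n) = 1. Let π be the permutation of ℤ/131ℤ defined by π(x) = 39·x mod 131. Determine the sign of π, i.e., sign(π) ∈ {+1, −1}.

+1

Trace 80: π^k(80) = [80, 107, 112, 45, 52, 63, 99] for k=0..6.
Cycle lengths of π_39 on ℤ/131ℤ: [13, 13, 13, 13, 13, 13, 13, 13, 13, 13, 1]; 11 cycles in total.
With 11 cycles on 131 points, sign = (−1)^{131−11} = +1.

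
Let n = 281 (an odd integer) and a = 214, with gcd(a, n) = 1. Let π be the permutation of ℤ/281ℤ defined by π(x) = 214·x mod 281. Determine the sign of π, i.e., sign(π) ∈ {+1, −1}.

Start at x=274: 274 → 188 → 49 → 89 → 219 → 220 → 153 → … (one orbit).
Decompose π into cycles: lengths [40, 40, 40, 40, 40, 40, 40, 1] (8 cycles, including the fixed point 0).
Σ(ℓ_i−1) = 281−8 = 273; sign = (−1)^273 = -1.
The Jacobi symbol (214|281) = -1 (Zolotarev) agrees.

-1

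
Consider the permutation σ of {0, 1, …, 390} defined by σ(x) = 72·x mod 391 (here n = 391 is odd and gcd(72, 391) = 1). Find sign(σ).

+1

Orbit of 16 under x↦72x: [16, 370, 52, 225, 169, 47, 256]… (length divides ord_391(72)).
π_72 has 15 disjoint cycles with lengths [44, 44, 44, 44, 44, 44, 44, 44, 11, 11, 4, 4, 4, 4, 1] on {0,…,390}.
Σ(ℓ_i−1) = 391−15 = 376; sign = (−1)^376 = +1.
The Jacobi symbol (72|391) = +1 (Zolotarev) agrees.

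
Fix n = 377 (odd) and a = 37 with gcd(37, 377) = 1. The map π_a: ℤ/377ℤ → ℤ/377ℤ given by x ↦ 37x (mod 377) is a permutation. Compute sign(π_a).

+1

Trace 165: π^k(165) = [165, 73, 62, 32, 53, 76, 173] for k=0..6.
π_37 has 7 disjoint cycles with lengths [84, 84, 84, 84, 28, 12, 1] on {0,…,376}.
Σ(ℓ_i−1) = 377−7 = 370; sign = (−1)^370 = +1.
(37|377)_J = +1 (Zolotarev's lemma cross-check).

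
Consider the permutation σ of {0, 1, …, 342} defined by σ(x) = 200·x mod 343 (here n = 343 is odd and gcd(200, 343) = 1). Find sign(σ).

+1

Start at x=149: 149 → 302 → 32 → 226 → 267 → 235 → 9 → … (one orbit).
Cycle type of π: 147×2 + 21×2 + 3×2 + 1; total 7 cycles.
sign(π) = (−1)^{n − #cycles} = (−1)^{343−7} = (−1)^336 = +1.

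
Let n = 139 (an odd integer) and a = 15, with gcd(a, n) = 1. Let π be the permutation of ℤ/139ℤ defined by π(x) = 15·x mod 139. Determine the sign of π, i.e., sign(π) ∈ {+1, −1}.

-1

Trace 39: π^k(39) = [39, 29, 18, 131, 19, 7, 105] for k=0..6.
Decompose π into cycles: lengths [138, 1] (2 cycles, including the fixed point 0).
sign(π) = (−1)^{n − #cycles} = (−1)^{139−2} = (−1)^137 = -1.
The Jacobi symbol (15|139) = -1 (Zolotarev) agrees.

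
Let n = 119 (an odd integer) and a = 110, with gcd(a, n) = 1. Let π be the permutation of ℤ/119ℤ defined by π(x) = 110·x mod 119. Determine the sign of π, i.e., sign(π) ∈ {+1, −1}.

Orbit of 117 under x↦110x: [117, 18, 76, 30, 87, 50, 26]… (length divides ord_119(110)).
π_110 has 8 disjoint cycles with lengths [24, 24, 24, 24, 8, 8, 6, 1] on {0,…,118}.
n − c = 119 − 8 = 111; sign = (−1)^111 = -1.
Check: (110/119) = -1 by Zolotarev.

-1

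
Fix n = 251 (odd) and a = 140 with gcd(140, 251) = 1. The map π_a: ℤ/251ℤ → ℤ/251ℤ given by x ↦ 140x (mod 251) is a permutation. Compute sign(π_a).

Start at x=4: 4 → 58 → 88 → 21 → 179 → 211 → 173 → … (one orbit).
Cycle lengths of π_140 on ℤ/251ℤ: [125, 125, 1]; 3 cycles in total.
251 − 3 = 248 transpositions; sign(π) = (−1)^248 = +1.
Check: (140/251) = +1 by Zolotarev.

+1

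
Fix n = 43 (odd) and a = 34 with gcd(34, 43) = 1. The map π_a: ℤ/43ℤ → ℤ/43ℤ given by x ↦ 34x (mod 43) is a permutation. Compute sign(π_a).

Start at x=18: 18 → 10 → 39 → 36 → 20 → 35 → 29 → … (one orbit).
π_34 has 2 disjoint cycles with lengths [42, 1] on {0,…,42}.
Σ(ℓ_i−1) = 43−2 = 41; sign = (−1)^41 = -1.

-1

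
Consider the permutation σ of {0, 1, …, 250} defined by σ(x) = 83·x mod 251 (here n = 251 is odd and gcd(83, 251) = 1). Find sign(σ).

+1

Orbit of 28 under x↦83x: [28, 65, 124, 1, 83, 112, 9]… (length divides ord_251(83)).
3 cycles of lengths [125, 125, 1].
Σ(ℓ_i−1) = 251−3 = 248; sign = (−1)^248 = +1.
Zolotarev: (83|251) = +1, matching the cycle-count sign.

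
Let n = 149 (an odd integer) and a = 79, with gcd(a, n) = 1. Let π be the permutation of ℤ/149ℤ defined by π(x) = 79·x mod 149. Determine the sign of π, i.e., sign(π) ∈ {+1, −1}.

-1

Orbit of 59 under x↦79x: [59, 42, 40, 31, 65, 69, 87]… (length divides ord_149(79)).
Cycle type of π: 148 + 1; total 2 cycles.
sign(π) = (−1)^{n − #cycles} = (−1)^{149−2} = (−1)^147 = -1.
Via Zolotarev, sign(π_{79}) = (79|149) = -1.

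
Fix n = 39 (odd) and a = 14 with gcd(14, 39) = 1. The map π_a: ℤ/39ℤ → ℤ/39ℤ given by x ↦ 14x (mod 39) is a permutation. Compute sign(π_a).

Orbit of 14 under x↦14x: [14, 1]… (length divides ord_39(14)).
π_14 has 26 disjoint cycles with lengths [2, 2, 2, 2, 2, 2, 2, 2, 2, 2, 2, 2, 2, 1, 1, 1, 1, 1, 1, 1, 1, 1, 1, 1, 1, 1] on {0,…,38}.
Σ(ℓ_i−1) = 39−26 = 13; sign = (−1)^13 = -1.
(14|39)_J = -1 (Zolotarev's lemma cross-check).

-1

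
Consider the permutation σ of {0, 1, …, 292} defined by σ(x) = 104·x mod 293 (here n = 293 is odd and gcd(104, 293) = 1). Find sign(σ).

+1

Start at x=197: 197 → 271 → 56 → 257 → 65 → 21 → 133 → … (one orbit).
Cycle lengths of π_104 on ℤ/293ℤ: [146, 146, 1]; 3 cycles in total.
n − c = 293 − 3 = 290; sign = (−1)^290 = +1.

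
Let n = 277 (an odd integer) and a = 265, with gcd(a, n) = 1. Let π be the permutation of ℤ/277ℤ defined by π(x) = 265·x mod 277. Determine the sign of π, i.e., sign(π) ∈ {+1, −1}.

Orbit of 264 under x↦265x: [264, 156, 67, 27, 230, 10, 157]… (length divides ord_277(265)).
π_265 has 5 disjoint cycles with lengths [69, 69, 69, 69, 1] on {0,…,276}.
277 − 5 = 272 transpositions; sign(π) = (−1)^272 = +1.
(265|277)_J = +1 (Zolotarev's lemma cross-check).

+1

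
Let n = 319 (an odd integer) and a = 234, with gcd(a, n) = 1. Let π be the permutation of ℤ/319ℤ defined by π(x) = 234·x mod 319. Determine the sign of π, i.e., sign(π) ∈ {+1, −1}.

-1

Trace 5: π^k(5) = [5, 213, 78, 69, 196, 247, 59] for k=0..6.
Cycle lengths of π_234 on ℤ/319ℤ: [140, 140, 28, 5, 5, 1]; 6 cycles in total.
n − c = 319 − 6 = 313; sign = (−1)^313 = -1.
Check: (234/319) = -1 by Zolotarev.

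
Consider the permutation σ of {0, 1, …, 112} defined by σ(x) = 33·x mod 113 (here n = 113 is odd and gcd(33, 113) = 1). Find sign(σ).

-1

Trace 1: π^k(1) = [1, 33, 72, 3, 99, 103, 9] for k=0..6.
2 cycles of lengths [112, 1].
113 − 2 = 111 transpositions; sign(π) = (−1)^111 = -1.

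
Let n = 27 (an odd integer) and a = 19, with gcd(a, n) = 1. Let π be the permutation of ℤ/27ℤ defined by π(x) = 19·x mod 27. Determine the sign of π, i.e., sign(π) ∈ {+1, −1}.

Start at x=10: 10 → 1 → 19 → 10 (one orbit).
Cycle lengths of π_19 on ℤ/27ℤ: [3, 3, 3, 3, 3, 3, 1, 1, 1, 1, 1, 1, 1, 1, 1]; 15 cycles in total.
n − c = 27 − 15 = 12; sign = (−1)^12 = +1.
(19|27)_J = +1 (Zolotarev's lemma cross-check).

+1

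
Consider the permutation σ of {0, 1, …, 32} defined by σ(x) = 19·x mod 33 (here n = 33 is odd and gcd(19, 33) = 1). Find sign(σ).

-1

Trace 28: π^k(28) = [28, 4, 10, 25, 13, 16, 7] for k=0..6.
The orbit structure of x ↦ 19x mod 33: 6 orbits of sizes [10, 10, 10, 1, 1, 1].
6 cycles on 33: each ℓ→(−1)^(ℓ−1), product (−1)^27 = -1.
Zolotarev: (19|33) = -1, matching the cycle-count sign.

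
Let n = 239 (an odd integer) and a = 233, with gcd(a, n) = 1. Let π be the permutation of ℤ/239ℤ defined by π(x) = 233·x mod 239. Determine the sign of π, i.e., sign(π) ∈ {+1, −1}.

-1

Orbit of 164 under x↦233x: [164, 211, 168, 187, 73, 40, 238]… (length divides ord_239(233)).
Cycle lengths of π_233 on ℤ/239ℤ: [34, 34, 34, 34, 34, 34, 34, 1]; 8 cycles in total.
239 − 8 = 231 transpositions; sign(π) = (−1)^231 = -1.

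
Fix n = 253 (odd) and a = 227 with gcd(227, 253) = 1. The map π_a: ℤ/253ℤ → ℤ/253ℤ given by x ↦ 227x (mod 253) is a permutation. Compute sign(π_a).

+1

Orbit of 236 under x↦227x: [236, 189, 146, 252, 26, 83, 119]… (length divides ord_253(227)).
Decompose π into cycles: lengths [110, 110, 22, 10, 1] (5 cycles, including the fixed point 0).
sign(π) = (−1)^{n − #cycles} = (−1)^{253−5} = (−1)^248 = +1.
Check: (227/253) = +1 by Zolotarev.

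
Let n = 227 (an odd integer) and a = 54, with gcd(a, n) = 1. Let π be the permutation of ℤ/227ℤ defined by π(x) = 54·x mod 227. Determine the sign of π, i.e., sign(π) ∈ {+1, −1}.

Trace 221: π^k(221) = [221, 130, 210, 217, 141, 123, 59] for k=0..6.
Cycle type of π: 226 + 1; total 2 cycles.
With 2 cycles on 227 points, sign = (−1)^{227−2} = -1.

-1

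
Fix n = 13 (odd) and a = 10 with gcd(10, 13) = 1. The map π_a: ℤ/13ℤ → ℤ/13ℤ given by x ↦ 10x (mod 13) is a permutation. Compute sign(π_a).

Trace 10: π^k(10) = [10, 9, 12, 3, 4, 1] for k=0..5.
The orbit structure of x ↦ 10x mod 13: 3 orbits of sizes [6, 6, 1].
Σ(ℓ_i−1) = 13−3 = 10; sign = (−1)^10 = +1.
(10|13)_J = +1 (Zolotarev's lemma cross-check).

+1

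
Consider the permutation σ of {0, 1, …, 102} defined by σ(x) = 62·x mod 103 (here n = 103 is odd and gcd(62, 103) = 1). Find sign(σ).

-1

Orbit of 15 under x↦62x: [15, 3, 83, 99, 61, 74, 56]… (length divides ord_103(62)).
Decompose π into cycles: lengths [102, 1] (2 cycles, including the fixed point 0).
With 2 cycles on 103 points, sign = (−1)^{103−2} = -1.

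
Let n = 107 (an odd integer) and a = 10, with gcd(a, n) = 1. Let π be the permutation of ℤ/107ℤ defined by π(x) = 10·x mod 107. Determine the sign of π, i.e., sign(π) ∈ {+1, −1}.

Orbit of 57 under x↦10x: [57, 35, 29, 76, 11, 3, 30]… (length divides ord_107(10)).
3 cycles of lengths [53, 53, 1].
n − c = 107 − 3 = 104; sign = (−1)^104 = +1.
(10|107)_J = +1 (Zolotarev's lemma cross-check).

+1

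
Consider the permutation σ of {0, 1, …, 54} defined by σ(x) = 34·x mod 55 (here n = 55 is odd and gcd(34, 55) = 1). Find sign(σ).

Orbit of 1 under x↦34x: [1, 34]… (length divides ord_55(34)).
Decompose π into cycles: lengths [2, 2, 2, 2, 2, 2, 2, 2, 2, 2, 2, 2, 2, 2, 2, 2, 2, 2, 2, 2, 2, 2, 1, 1, 1, 1, 1, 1, 1, 1, 1, 1, 1] (33 cycles, including the fixed point 0).
With 33 cycles on 55 points, sign = (−1)^{55−33} = +1.

+1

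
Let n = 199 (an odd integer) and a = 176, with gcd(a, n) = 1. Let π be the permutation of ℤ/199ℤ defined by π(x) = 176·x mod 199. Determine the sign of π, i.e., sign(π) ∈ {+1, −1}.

-1

Start at x=55: 55 → 128 → 41 → 52 → 197 → 46 → 136 → … (one orbit).
Cycle type of π: 198 + 1; total 2 cycles.
2 cycles on 199: each ℓ→(−1)^(ℓ−1), product (−1)^197 = -1.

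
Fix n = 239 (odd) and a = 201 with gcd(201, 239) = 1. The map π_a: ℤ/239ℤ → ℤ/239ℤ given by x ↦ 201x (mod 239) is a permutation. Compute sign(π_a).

Orbit of 201 under x↦201x: [201, 10, 98, 100, 24, 44, 1]… (length divides ord_239(201)).
Cycle type of π: 7×34 + 1; total 35 cycles.
sign(π) = (−1)^{n − #cycles} = (−1)^{239−35} = (−1)^204 = +1.

+1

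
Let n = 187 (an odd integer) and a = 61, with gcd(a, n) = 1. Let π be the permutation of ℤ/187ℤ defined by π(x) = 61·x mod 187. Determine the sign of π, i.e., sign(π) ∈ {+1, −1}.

+1

Trace 93: π^k(93) = [93, 63, 103, 112, 100, 116, 157] for k=0..6.
5 cycles of lengths [80, 80, 16, 10, 1].
With 5 cycles on 187 points, sign = (−1)^{187−5} = +1.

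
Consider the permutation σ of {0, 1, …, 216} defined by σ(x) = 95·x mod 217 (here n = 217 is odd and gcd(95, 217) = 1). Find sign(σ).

+1

Start at x=78: 78 → 32 → 2 → 190 → 39 → 16 → 1 → … (one orbit).
π_95 has 21 disjoint cycles with lengths [15, 15, 15, 15, 15, 15, 15, 15, 15, 15, 15, 15, 5, 5, 5, 5, 5, 5, 3, 3, 1] on {0,…,216}.
sign(π) = (−1)^{n − #cycles} = (−1)^{217−21} = (−1)^196 = +1.
Via Zolotarev, sign(π_{95}) = (95|217) = +1.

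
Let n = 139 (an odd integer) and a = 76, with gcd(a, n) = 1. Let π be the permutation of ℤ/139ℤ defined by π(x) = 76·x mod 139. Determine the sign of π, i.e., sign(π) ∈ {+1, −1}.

-1

Orbit of 34 under x↦76x: [34, 82, 116, 59, 36, 95, 131]… (length divides ord_139(76)).
Cycle lengths of π_76 on ℤ/139ℤ: [46, 46, 46, 1]; 4 cycles in total.
sign(π) = (−1)^{n − #cycles} = (−1)^{139−4} = (−1)^135 = -1.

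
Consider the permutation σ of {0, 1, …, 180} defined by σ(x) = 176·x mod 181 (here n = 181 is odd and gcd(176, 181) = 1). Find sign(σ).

Orbit of 46 under x↦176x: [46, 132, 64, 42, 152, 145, 180]… (length divides ord_181(176)).
Cycle lengths of π_176 on ℤ/181ℤ: [30, 30, 30, 30, 30, 30, 1]; 7 cycles in total.
7 cycles on 181: each ℓ→(−1)^(ℓ−1), product (−1)^174 = +1.
Via Zolotarev, sign(π_{176}) = (176|181) = +1.

+1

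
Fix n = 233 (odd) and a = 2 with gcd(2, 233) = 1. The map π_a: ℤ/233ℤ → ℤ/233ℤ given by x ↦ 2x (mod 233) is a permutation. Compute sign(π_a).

Start at x=37: 37 → 74 → 148 → 63 → 126 → 19 → 38 → … (one orbit).
Decompose π into cycles: lengths [29, 29, 29, 29, 29, 29, 29, 29, 1] (9 cycles, including the fixed point 0).
233 − 9 = 224 transpositions; sign(π) = (−1)^224 = +1.
Via Zolotarev, sign(π_{2}) = (2|233) = +1.

+1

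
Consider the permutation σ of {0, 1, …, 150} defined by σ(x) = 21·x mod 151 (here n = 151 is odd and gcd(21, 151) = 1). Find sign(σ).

Trace 9: π^k(9) = [9, 38, 43, 148, 88, 36, 1] for k=0..6.
3 cycles of lengths [75, 75, 1].
3 cycles on 151: each ℓ→(−1)^(ℓ−1), product (−1)^148 = +1.

+1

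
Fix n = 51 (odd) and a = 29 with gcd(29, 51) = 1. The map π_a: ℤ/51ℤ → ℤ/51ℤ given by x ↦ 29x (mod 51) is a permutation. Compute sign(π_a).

+1

Start at x=4: 4 → 14 → 49 → 44 → 1 → 29 → 25 → … (one orbit).
The orbit structure of x ↦ 29x mod 51: 5 orbits of sizes [16, 16, 16, 2, 1].
n − c = 51 − 5 = 46; sign = (−1)^46 = +1.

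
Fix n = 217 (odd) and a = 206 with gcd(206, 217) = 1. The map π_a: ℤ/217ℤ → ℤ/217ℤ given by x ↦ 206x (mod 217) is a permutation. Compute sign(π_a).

Orbit of 164 under x↦206x: [164, 149, 97, 18, 19, 8, 129]… (length divides ord_217(206)).
Cycle lengths of π_206 on ℤ/217ℤ: [30, 30, 30, 30, 30, 30, 15, 15, 6, 1]; 10 cycles in total.
With 10 cycles on 217 points, sign = (−1)^{217−10} = -1.

-1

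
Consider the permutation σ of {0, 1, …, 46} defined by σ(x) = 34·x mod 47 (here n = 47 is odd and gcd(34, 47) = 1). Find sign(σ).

+1

Orbit of 7 under x↦34x: [7, 3, 8, 37, 36, 2, 21]… (length divides ord_47(34)).
Cycle type of π: 23×2 + 1; total 3 cycles.
n − c = 47 − 3 = 44; sign = (−1)^44 = +1.
(34|47)_J = +1 (Zolotarev's lemma cross-check).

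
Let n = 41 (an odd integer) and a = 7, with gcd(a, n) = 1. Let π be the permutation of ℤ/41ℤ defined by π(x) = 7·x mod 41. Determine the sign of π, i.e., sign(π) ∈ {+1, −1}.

Start at x=31: 31 → 12 → 2 → 14 → 16 → 30 → 5 → … (one orbit).
Decompose π into cycles: lengths [40, 1] (2 cycles, including the fixed point 0).
41 − 2 = 39 transpositions; sign(π) = (−1)^39 = -1.
The Jacobi symbol (7|41) = -1 (Zolotarev) agrees.

-1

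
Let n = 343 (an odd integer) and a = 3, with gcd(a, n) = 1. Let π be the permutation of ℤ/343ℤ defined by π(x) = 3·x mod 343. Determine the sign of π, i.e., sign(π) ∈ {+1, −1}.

Orbit of 38 under x↦3x: [38, 114, 342, 340, 334, 316, 262]… (length divides ord_343(3)).
π_3 has 4 disjoint cycles with lengths [294, 42, 6, 1] on {0,…,342}.
343 − 4 = 339 transpositions; sign(π) = (−1)^339 = -1.

-1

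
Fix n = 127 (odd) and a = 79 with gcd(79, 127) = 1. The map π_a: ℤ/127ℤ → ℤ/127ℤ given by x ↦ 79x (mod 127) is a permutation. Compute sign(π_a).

Start at x=25: 25 → 70 → 69 → 117 → 99 → 74 → 4 → … (one orbit).
Decompose π into cycles: lengths [63, 63, 1] (3 cycles, including the fixed point 0).
Σ(ℓ_i−1) = 127−3 = 124; sign = (−1)^124 = +1.
(79|127)_J = +1 (Zolotarev's lemma cross-check).

+1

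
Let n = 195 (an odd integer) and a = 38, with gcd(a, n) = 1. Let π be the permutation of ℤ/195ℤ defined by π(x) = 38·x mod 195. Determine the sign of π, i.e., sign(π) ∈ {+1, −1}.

+1

Orbit of 77 under x↦38x: [77, 1, 38, 79]… (length divides ord_195(38)).
π_38 has 59 disjoint cycles with lengths [4, 4, 4, 4, 4, 4, 4, 4, 4, 4, 4, 4, 4, 4, 4, 4, 4, 4, 4, 4, 4, 4, 4, 4, 4, 4, 4, 4, 4, 4, 4, 4, 4, 4, 4, 4, 4, 4, 4, 2, 2, 2, 2, 2, 2, 2, 2, 2, 2, 2, 2, 2, 2, 2, 2, 2, 2, 2, 1] on {0,…,194}.
sign(π) = (−1)^{n − #cycles} = (−1)^{195−59} = (−1)^136 = +1.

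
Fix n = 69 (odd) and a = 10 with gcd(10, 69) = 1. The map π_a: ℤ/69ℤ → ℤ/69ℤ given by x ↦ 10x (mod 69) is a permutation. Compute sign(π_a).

-1

Trace 22: π^k(22) = [22, 13, 61, 58, 28, 4, 40] for k=0..6.
π_10 has 6 disjoint cycles with lengths [22, 22, 22, 1, 1, 1] on {0,…,68}.
69 − 6 = 63 transpositions; sign(π) = (−1)^63 = -1.
Zolotarev: (10|69) = -1, matching the cycle-count sign.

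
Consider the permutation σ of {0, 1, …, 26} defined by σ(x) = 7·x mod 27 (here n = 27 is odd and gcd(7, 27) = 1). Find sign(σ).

+1

Trace 10: π^k(10) = [10, 16, 4, 1, 7, 22, 19] for k=0..6.
Cycle lengths of π_7 on ℤ/27ℤ: [9, 9, 3, 3, 1, 1, 1]; 7 cycles in total.
27 − 7 = 20 transpositions; sign(π) = (−1)^20 = +1.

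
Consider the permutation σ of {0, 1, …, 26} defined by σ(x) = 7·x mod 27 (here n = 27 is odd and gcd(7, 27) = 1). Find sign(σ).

+1

Trace 25: π^k(25) = [25, 13, 10, 16, 4, 1, 7] for k=0..6.
Decompose π into cycles: lengths [9, 9, 3, 3, 1, 1, 1] (7 cycles, including the fixed point 0).
Σ(ℓ_i−1) = 27−7 = 20; sign = (−1)^20 = +1.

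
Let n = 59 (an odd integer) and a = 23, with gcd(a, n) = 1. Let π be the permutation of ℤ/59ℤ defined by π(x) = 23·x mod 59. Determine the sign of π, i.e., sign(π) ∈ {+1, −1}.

Start at x=58: 58 → 36 → 2 → 46 → 55 → 26 → 8 → … (one orbit).
Decompose π into cycles: lengths [58, 1] (2 cycles, including the fixed point 0).
59 − 2 = 57 transpositions; sign(π) = (−1)^57 = -1.
(23|59)_J = -1 (Zolotarev's lemma cross-check).

-1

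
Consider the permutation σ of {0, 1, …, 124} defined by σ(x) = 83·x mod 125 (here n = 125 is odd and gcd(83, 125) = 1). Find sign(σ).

-1

Start at x=3: 3 → 124 → 42 → 111 → 88 → 54 → 107 → … (one orbit).
Decompose π into cycles: lengths [100, 20, 4, 1] (4 cycles, including the fixed point 0).
n − c = 125 − 4 = 121; sign = (−1)^121 = -1.
Check: (83/125) = -1 by Zolotarev.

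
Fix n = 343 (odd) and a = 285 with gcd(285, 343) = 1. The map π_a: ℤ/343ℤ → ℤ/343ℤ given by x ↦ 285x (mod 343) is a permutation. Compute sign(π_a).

-1

Start at x=222: 222 → 158 → 97 → 205 → 115 → 190 → 299 → … (one orbit).
Cycle lengths of π_285 on ℤ/343ℤ: [294, 42, 6, 1]; 4 cycles in total.
n − c = 343 − 4 = 339; sign = (−1)^339 = -1.
The Jacobi symbol (285|343) = -1 (Zolotarev) agrees.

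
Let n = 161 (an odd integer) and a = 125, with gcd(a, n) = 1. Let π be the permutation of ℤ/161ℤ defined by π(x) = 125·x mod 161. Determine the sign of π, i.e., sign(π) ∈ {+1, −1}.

+1

Trace 78: π^k(78) = [78, 90, 141, 76, 1, 125, 8] for k=0..6.
The orbit structure of x ↦ 125x mod 161: 11 orbits of sizes [22, 22, 22, 22, 22, 22, 22, 2, 2, 2, 1].
With 11 cycles on 161 points, sign = (−1)^{161−11} = +1.
Zolotarev: (125|161) = +1, matching the cycle-count sign.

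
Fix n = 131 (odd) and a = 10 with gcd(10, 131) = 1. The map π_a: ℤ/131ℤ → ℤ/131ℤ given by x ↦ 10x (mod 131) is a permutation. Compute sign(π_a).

Start at x=87: 87 → 84 → 54 → 16 → 29 → 28 → 18 → … (one orbit).
π_10 has 2 disjoint cycles with lengths [130, 1] on {0,…,130}.
2 cycles on 131: each ℓ→(−1)^(ℓ−1), product (−1)^129 = -1.

-1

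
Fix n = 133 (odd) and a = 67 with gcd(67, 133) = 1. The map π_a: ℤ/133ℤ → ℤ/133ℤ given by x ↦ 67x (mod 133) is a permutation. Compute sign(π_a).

-1

Orbit of 1 under x↦67x: [1, 67, 100, 50, 25, 79, 106]… (length divides ord_133(67)).
π_67 has 10 disjoint cycles with lengths [18, 18, 18, 18, 18, 18, 18, 3, 3, 1] on {0,…,132}.
133 − 10 = 123 transpositions; sign(π) = (−1)^123 = -1.
Check: (67/133) = -1 by Zolotarev.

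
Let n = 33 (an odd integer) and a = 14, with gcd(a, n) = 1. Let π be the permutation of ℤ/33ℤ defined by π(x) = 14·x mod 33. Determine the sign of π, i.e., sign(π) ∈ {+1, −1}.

Orbit of 14 under x↦14x: [14, 31, 5, 4, 23, 25, 20]… (length divides ord_33(14)).
The orbit structure of x ↦ 14x mod 33: 6 orbits of sizes [10, 10, 5, 5, 2, 1].
With 6 cycles on 33 points, sign = (−1)^{33−6} = -1.

-1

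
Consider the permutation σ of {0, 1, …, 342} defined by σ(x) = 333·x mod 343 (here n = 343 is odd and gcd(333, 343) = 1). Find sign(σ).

Start at x=326: 326 → 170 → 15 → 193 → 128 → 92 → 109 → … (one orbit).
π_333 has 7 disjoint cycles with lengths [147, 147, 21, 21, 3, 3, 1] on {0,…,342}.
sign(π) = (−1)^{n − #cycles} = (−1)^{343−7} = (−1)^336 = +1.
Check: (333/343) = +1 by Zolotarev.

+1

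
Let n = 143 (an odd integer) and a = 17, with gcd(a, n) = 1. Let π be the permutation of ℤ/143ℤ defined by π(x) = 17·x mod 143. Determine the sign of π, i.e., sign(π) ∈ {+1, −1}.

-1

Trace 113: π^k(113) = [113, 62, 53, 43, 16, 129, 48] for k=0..6.
The orbit structure of x ↦ 17x mod 143: 8 orbits of sizes [30, 30, 30, 30, 10, 6, 6, 1].
n − c = 143 − 8 = 135; sign = (−1)^135 = -1.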